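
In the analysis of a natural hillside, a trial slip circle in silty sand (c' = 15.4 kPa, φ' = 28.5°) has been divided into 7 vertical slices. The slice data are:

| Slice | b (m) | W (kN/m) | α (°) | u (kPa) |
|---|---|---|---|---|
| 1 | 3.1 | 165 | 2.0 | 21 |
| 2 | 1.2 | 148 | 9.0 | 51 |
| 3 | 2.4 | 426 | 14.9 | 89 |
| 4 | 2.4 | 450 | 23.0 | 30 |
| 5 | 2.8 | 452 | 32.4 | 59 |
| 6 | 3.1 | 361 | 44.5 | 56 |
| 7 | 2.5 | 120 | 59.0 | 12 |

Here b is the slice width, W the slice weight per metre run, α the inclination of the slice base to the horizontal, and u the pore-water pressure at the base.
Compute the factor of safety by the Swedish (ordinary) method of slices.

Ordinary method of slices: FS = Σ[c'·Δl_i + (W_i cosα_i − u_i·Δl_i)·tanφ'] / Σ W_i sinα_i, with Δl_i = b_i / cosα_i.
Slice 1: Δl = 3.1/cos2.0° = 3.102 m; N'_1 = 165·cos2.0° − 21·3.102 = 99.8; c'Δl = 47.77; W sinα = 5.8
Slice 2: Δl = 1.2/cos9.0° = 1.215 m; N'_2 = 148·cos9.0° − 51·1.215 = 84.2; c'Δl = 18.71; W sinα = 23.2
Slice 3: Δl = 2.4/cos14.9° = 2.484 m; N'_3 = 426·cos14.9° − 89·2.484 = 190.6; c'Δl = 38.25; W sinα = 109.5
Slice 4: Δl = 2.4/cos23.0° = 2.607 m; N'_4 = 450·cos23.0° − 30·2.607 = 336.0; c'Δl = 40.15; W sinα = 175.8
Slice 5: Δl = 2.8/cos32.4° = 3.316 m; N'_5 = 452·cos32.4° − 59·3.316 = 186.0; c'Δl = 51.07; W sinα = 242.2
Slice 6: Δl = 3.1/cos44.5° = 4.346 m; N'_6 = 361·cos44.5° − 56·4.346 = 14.1; c'Δl = 66.93; W sinα = 253.0
Slice 7: Δl = 2.5/cos59.0° = 4.854 m; N'_7 = 120·cos59.0° − 12·4.854 = 3.6; c'Δl = 74.75; W sinα = 102.9
Σc'Δl = 337.6 kN/m; ΣN' = 914.3 kN/m; ΣW sinα = 912.4 kN/m
Resisting = 337.6 + 914.3·tan28.5° = 337.6 + 496.4 = 834.0 kN/m
FS = 834.0 / 912.4 = 0.914

FS = 0.91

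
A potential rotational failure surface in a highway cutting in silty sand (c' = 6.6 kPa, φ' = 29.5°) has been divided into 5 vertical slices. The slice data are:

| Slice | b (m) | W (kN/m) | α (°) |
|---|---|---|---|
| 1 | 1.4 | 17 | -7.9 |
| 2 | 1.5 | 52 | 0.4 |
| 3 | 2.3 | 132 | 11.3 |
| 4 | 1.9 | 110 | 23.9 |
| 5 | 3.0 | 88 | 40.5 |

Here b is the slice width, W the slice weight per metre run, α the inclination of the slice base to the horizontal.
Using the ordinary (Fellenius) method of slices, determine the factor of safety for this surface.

Ordinary method of slices: FS = Σ[c'·Δl_i + (W_i cosα_i)·tanφ'] / Σ W_i sinα_i, with Δl_i = b_i / cosα_i.
Slice 1: Δl = 1.4/cos(-7.9°) = 1.413 m; N'_1 = 17·cos(-7.9°) = 16.8; c'Δl = 9.33; W sinα = -2.3
Slice 2: Δl = 1.5/cos0.4° = 1.500 m; N'_2 = 52·cos0.4° = 52.0; c'Δl = 9.90; W sinα = 0.4
Slice 3: Δl = 2.3/cos11.3° = 2.345 m; N'_3 = 132·cos11.3° = 129.4; c'Δl = 15.48; W sinα = 25.9
Slice 4: Δl = 1.9/cos23.9° = 2.078 m; N'_4 = 110·cos23.9° = 100.6; c'Δl = 13.72; W sinα = 44.6
Slice 5: Δl = 3.0/cos40.5° = 3.945 m; N'_5 = 88·cos40.5° = 66.9; c'Δl = 26.04; W sinα = 57.2
Σc'Δl = 74.5 kN/m; ΣN' = 365.8 kN/m; ΣW sinα = 125.6 kN/m
Resisting = 74.5 + 365.8·tan29.5° = 74.5 + 206.9 = 281.4 kN/m
FS = 281.4 / 125.6 = 2.240

FS = 2.24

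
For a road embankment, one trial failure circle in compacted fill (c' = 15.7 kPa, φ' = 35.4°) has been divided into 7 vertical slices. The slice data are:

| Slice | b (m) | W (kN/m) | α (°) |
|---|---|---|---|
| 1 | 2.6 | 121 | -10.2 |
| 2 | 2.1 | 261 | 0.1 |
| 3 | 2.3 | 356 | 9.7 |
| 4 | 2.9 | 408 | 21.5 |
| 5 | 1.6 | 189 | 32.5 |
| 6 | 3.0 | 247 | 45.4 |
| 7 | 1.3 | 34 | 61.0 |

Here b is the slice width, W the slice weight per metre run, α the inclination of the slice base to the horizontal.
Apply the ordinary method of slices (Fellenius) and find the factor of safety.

FS = 2.70

Ordinary method of slices: FS = Σ[c'·Δl_i + (W_i cosα_i)·tanφ'] / Σ W_i sinα_i, with Δl_i = b_i / cosα_i.
Slice 1: Δl = 2.6/cos(-10.2°) = 2.642 m; N'_1 = 121·cos(-10.2°) = 119.1; c'Δl = 41.48; W sinα = -21.4
Slice 2: Δl = 2.1/cos0.1° = 2.100 m; N'_2 = 261·cos0.1° = 261.0; c'Δl = 32.97; W sinα = 0.5
Slice 3: Δl = 2.3/cos9.7° = 2.333 m; N'_3 = 356·cos9.7° = 350.9; c'Δl = 36.63; W sinα = 60.0
Slice 4: Δl = 2.9/cos21.5° = 3.117 m; N'_4 = 408·cos21.5° = 379.6; c'Δl = 48.94; W sinα = 149.5
Slice 5: Δl = 1.6/cos32.5° = 1.897 m; N'_5 = 189·cos32.5° = 159.4; c'Δl = 29.78; W sinα = 101.5
Slice 6: Δl = 3.0/cos45.4° = 4.273 m; N'_6 = 247·cos45.4° = 173.4; c'Δl = 67.08; W sinα = 175.9
Slice 7: Δl = 1.3/cos61.0° = 2.681 m; N'_7 = 34·cos61.0° = 16.5; c'Δl = 42.10; W sinα = 29.7
Σc'Δl = 299.0 kN/m; ΣN' = 1459.9 kN/m; ΣW sinα = 495.7 kN/m
Resisting = 299.0 + 1459.9·tan35.4° = 299.0 + 1037.5 = 1336.5 kN/m
FS = 1336.5 / 495.7 = 2.696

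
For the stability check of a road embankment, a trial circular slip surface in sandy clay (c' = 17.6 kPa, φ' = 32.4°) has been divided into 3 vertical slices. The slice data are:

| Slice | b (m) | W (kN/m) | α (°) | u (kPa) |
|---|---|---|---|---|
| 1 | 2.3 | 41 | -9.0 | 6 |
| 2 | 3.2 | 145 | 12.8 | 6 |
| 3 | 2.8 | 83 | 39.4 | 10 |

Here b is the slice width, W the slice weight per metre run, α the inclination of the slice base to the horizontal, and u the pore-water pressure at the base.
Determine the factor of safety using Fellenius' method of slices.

Ordinary method of slices: FS = Σ[c'·Δl_i + (W_i cosα_i − u_i·Δl_i)·tanφ'] / Σ W_i sinα_i, with Δl_i = b_i / cosα_i.
Slice 1: Δl = 2.3/cos(-9.0°) = 2.329 m; N'_1 = 41·cos(-9.0°) − 6·2.329 = 26.5; c'Δl = 40.98; W sinα = -6.4
Slice 2: Δl = 3.2/cos12.8° = 3.282 m; N'_2 = 145·cos12.8° − 6·3.282 = 121.7; c'Δl = 57.76; W sinα = 32.1
Slice 3: Δl = 2.8/cos39.4° = 3.623 m; N'_3 = 83·cos39.4° − 10·3.623 = 27.9; c'Δl = 63.77; W sinα = 52.7
Σc'Δl = 162.5 kN/m; ΣN' = 176.1 kN/m; ΣW sinα = 78.4 kN/m
Resisting = 162.5 + 176.1·tan32.4° = 162.5 + 111.8 = 274.3 kN/m
FS = 274.3 / 78.4 = 3.499

FS = 3.50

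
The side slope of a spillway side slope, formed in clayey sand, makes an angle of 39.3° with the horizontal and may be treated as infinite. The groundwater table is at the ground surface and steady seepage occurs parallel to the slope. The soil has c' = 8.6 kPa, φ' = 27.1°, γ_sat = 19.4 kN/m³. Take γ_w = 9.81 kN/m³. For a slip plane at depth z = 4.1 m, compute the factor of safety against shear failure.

FS = 0.53

With seepage parallel to the slope and the water table at the surface, the effective normal stress on the slip plane uses the buoyant unit weight γ' = γ_sat − γ_w while the driving shear stress uses γ_sat:
FS = [c' + γ' z cos²β tanφ'] / [γ_sat z sinβ cosβ]
γ' = 19.4 − 9.81 = 9.59 kN/m³
Numerator = 8.6 + 9.59·4.1·cos²39.3°·tan27.1° = 8.6 + 9.59·4.1·0.5988·0.5117 = 20.649 kPa
Denominator = 19.4·4.1·sin39.3°·cos39.3° = 19.4·4.1·0.6334·0.7738 = 38.985 kPa
FS = 20.649 / 38.985 = 0.530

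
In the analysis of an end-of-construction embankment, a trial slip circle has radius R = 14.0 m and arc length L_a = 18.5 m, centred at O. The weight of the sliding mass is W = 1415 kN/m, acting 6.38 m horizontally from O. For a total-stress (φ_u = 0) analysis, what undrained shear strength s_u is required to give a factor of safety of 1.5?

s_u = 52.3 kPa

FS = s_u·L_a·R / (W·d), so s_u = FS·W·d / (L_a·R).
s_u = 1.5·1415·6.38 / (18.50·14.0) = 13541.5 / 259.00 = 52.28 kPa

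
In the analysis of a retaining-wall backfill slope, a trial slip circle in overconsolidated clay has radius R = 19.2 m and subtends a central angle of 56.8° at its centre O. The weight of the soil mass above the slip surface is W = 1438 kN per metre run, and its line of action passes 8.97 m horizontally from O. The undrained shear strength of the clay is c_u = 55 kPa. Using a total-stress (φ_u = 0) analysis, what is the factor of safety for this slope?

Taking moments about the centre O, the resisting moment is provided by the undrained shear strength acting along the arc:
Arc length L_a = R·θ = 19.2·(56.8°·π/180) = 19.2·0.9913 = 19.03 m
M_R = c_u·L_a·R = 55·19.03·19.2 = 20099.8 kN·m/m
M_D = W·d = 1438·8.97 = 12898.9 kN·m/m
FS = M_R / M_D = 20099.8 / 12898.9 = 1.558

FS = 1.56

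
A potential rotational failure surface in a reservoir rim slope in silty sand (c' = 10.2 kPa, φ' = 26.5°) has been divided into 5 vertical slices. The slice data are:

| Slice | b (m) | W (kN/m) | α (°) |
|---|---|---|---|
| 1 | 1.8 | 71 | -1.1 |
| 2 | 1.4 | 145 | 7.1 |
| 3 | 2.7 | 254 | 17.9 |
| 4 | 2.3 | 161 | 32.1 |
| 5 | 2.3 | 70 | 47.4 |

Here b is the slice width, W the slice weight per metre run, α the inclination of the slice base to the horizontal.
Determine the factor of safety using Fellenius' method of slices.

Ordinary method of slices: FS = Σ[c'·Δl_i + (W_i cosα_i)·tanφ'] / Σ W_i sinα_i, with Δl_i = b_i / cosα_i.
Slice 1: Δl = 1.8/cos(-1.1°) = 1.800 m; N'_1 = 71·cos(-1.1°) = 71.0; c'Δl = 18.36; W sinα = -1.4
Slice 2: Δl = 1.4/cos7.1° = 1.411 m; N'_2 = 145·cos7.1° = 143.9; c'Δl = 14.39; W sinα = 17.9
Slice 3: Δl = 2.7/cos17.9° = 2.837 m; N'_3 = 254·cos17.9° = 241.7; c'Δl = 28.94; W sinα = 78.1
Slice 4: Δl = 2.3/cos32.1° = 2.715 m; N'_4 = 161·cos32.1° = 136.4; c'Δl = 27.69; W sinα = 85.6
Slice 5: Δl = 2.3/cos47.4° = 3.398 m; N'_5 = 70·cos47.4° = 47.4; c'Δl = 34.66; W sinα = 51.5
Σc'Δl = 124.0 kN/m; ΣN' = 640.3 kN/m; ΣW sinα = 231.7 kN/m
Resisting = 124.0 + 640.3·tan26.5° = 124.0 + 319.3 = 443.3 kN/m
FS = 443.3 / 231.7 = 1.913

FS = 1.91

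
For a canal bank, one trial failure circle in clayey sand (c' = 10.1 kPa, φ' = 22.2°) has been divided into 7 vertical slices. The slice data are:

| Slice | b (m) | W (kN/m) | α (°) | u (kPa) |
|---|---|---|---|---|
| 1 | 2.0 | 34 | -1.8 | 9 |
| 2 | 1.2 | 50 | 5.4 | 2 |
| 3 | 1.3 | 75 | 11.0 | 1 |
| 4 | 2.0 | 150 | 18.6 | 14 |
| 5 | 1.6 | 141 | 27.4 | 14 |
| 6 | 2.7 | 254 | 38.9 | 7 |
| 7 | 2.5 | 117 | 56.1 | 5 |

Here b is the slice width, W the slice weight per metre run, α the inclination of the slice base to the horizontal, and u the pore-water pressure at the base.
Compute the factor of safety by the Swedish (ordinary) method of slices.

FS = 1.02

Ordinary method of slices: FS = Σ[c'·Δl_i + (W_i cosα_i − u_i·Δl_i)·tanφ'] / Σ W_i sinα_i, with Δl_i = b_i / cosα_i.
Slice 1: Δl = 2.0/cos(-1.8°) = 2.001 m; N'_1 = 34·cos(-1.8°) − 9·2.001 = 16.0; c'Δl = 20.21; W sinα = -1.1
Slice 2: Δl = 1.2/cos5.4° = 1.205 m; N'_2 = 50·cos5.4° − 2·1.205 = 47.4; c'Δl = 12.17; W sinα = 4.7
Slice 3: Δl = 1.3/cos11.0° = 1.324 m; N'_3 = 75·cos11.0° − 1·1.324 = 72.3; c'Δl = 13.38; W sinα = 14.3
Slice 4: Δl = 2.0/cos18.6° = 2.110 m; N'_4 = 150·cos18.6° − 14·2.110 = 112.6; c'Δl = 21.31; W sinα = 47.8
Slice 5: Δl = 1.6/cos27.4° = 1.802 m; N'_5 = 141·cos27.4° − 14·1.802 = 100.0; c'Δl = 18.20; W sinα = 64.9
Slice 6: Δl = 2.7/cos38.9° = 3.469 m; N'_6 = 254·cos38.9° − 7·3.469 = 173.4; c'Δl = 35.04; W sinα = 159.5
Slice 7: Δl = 2.5/cos56.1° = 4.482 m; N'_7 = 117·cos56.1° − 5·4.482 = 42.8; c'Δl = 45.27; W sinα = 97.1
Σc'Δl = 165.6 kN/m; ΣN' = 564.4 kN/m; ΣW sinα = 387.3 kN/m
Resisting = 165.6 + 564.4·tan22.2° = 165.6 + 230.3 = 395.9 kN/m
FS = 395.9 / 387.3 = 1.022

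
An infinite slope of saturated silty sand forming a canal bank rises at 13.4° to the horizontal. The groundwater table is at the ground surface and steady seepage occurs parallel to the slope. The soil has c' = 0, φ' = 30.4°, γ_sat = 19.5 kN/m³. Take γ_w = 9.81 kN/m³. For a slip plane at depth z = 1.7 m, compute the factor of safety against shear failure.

With seepage parallel to the slope and the water table at the surface, the effective normal stress on the slip plane uses the buoyant unit weight γ' = γ_sat − γ_w while the driving shear stress uses γ_sat:
FS = [c' + γ' z cos²β tanφ'] / [γ_sat z sinβ cosβ]
(For c' = 0 this reduces to FS = (γ'/γ_sat)·tanφ'/tanβ.)
γ' = 19.5 − 9.81 = 9.69 kN/m³
Numerator = 0.0 + 9.69·1.7·cos²13.4°·tan30.4° = 0.0 + 9.69·1.7·0.9463·0.5867 = 9.146 kPa
Denominator = 19.5·1.7·sin13.4°·cos13.4° = 19.5·1.7·0.2317·0.9728 = 7.473 kPa
FS = 9.146 / 7.473 = 1.224

FS = 1.22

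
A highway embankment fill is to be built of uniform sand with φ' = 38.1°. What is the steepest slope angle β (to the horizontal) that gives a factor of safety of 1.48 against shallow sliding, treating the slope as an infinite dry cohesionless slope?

β = 27.9°

For an infinite dry cohesionless slope FS = tanφ'/tanβ, so tanβ = tanφ' / FS.
tanβ = tan38.1° / 1.48 = 0.7841 / 1.48 = 0.5298
β = arctan(0.5298) = 27.91°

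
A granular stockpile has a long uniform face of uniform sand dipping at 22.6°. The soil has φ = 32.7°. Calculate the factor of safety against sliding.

For a dry cohesionless infinite slope the factor of safety is FS = tanφ / tanβ.
FS = tan32.7° / tan22.6° = 0.6420 / 0.4163 = 1.542

FS = 1.54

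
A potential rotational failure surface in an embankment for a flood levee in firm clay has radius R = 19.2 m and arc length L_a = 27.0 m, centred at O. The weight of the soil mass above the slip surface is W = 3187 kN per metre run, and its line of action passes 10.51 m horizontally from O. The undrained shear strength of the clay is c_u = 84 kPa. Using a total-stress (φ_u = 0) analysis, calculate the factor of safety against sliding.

FS = 1.30

Taking moments about the centre O, the resisting moment is provided by the undrained shear strength acting along the arc:
M_R = c_u·L_a·R = 84·27.00·19.2 = 43545.6 kN·m/m
M_D = W·d = 3187·10.51 = 33495.4 kN·m/m
FS = M_R / M_D = 43545.6 / 33495.4 = 1.300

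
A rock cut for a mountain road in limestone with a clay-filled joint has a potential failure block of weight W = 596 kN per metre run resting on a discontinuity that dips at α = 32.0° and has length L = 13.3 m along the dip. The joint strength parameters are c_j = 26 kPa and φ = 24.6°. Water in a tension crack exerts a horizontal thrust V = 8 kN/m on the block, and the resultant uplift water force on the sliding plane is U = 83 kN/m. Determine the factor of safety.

Resolving the block weight along and normal to the plane and applying the Mohr–Coulomb strength on the joint:
N' = W cosα − U − V sinα = 596·cos32.0° − 83 − 8·sin32.0° = 418.2 kN/m
Driving force T = W sinα + V cosα = 596·sin32.0° + 8·cos32.0° = 322.6 kN/m
Resisting force R = c_j·L + N'·tanφ = 26·13.3 + 418.2·tan24.6° = 345.8 + 191.5 = 537.3 kN/m
FS = R / T = 537.3 / 322.6 = 1.665

FS = 1.67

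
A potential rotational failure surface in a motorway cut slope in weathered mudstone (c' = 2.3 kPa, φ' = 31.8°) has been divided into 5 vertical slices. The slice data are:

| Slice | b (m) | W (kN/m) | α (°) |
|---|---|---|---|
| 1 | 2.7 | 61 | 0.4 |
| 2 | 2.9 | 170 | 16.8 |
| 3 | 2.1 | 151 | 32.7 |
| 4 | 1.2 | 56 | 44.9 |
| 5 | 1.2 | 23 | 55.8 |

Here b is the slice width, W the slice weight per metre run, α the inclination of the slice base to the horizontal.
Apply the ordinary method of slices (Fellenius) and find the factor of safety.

FS = 1.46

Ordinary method of slices: FS = Σ[c'·Δl_i + (W_i cosα_i)·tanφ'] / Σ W_i sinα_i, with Δl_i = b_i / cosα_i.
Slice 1: Δl = 2.7/cos0.4° = 2.700 m; N'_1 = 61·cos0.4° = 61.0; c'Δl = 6.21; W sinα = 0.4
Slice 2: Δl = 2.9/cos16.8° = 3.029 m; N'_2 = 170·cos16.8° = 162.7; c'Δl = 6.97; W sinα = 49.1
Slice 3: Δl = 2.1/cos32.7° = 2.496 m; N'_3 = 151·cos32.7° = 127.1; c'Δl = 5.74; W sinα = 81.6
Slice 4: Δl = 1.2/cos44.9° = 1.694 m; N'_4 = 56·cos44.9° = 39.7; c'Δl = 3.90; W sinα = 39.5
Slice 5: Δl = 1.2/cos55.8° = 2.135 m; N'_5 = 23·cos55.8° = 12.9; c'Δl = 4.91; W sinα = 19.0
Σc'Δl = 27.7 kN/m; ΣN' = 403.4 kN/m; ΣW sinα = 189.7 kN/m
Resisting = 27.7 + 403.4·tan31.8° = 27.7 + 250.1 = 277.8 kN/m
FS = 277.8 / 189.7 = 1.465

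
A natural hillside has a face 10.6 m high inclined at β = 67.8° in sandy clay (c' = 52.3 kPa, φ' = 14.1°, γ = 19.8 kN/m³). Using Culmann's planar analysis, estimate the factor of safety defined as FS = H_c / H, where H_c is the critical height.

H_c = (4c'/γ) · sinβ cosφ' / [1 − cos(β − φ')]
    = (4·52.3/19.8) · sin67.8°·cos14.1° / [1 − cos53.7°]
    = 10.566 · 0.8980 / 0.4080 = 23.25 m
FS = H_c / H = 23.25 / 10.6 = 2.194

FS = 2.19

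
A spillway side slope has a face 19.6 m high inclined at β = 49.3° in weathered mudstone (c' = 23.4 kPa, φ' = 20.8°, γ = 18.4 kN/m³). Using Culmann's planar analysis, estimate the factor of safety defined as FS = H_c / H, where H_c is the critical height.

H_c = (4c'/γ) · sinβ cosφ' / [1 − cos(β − φ')]
    = (4·23.4/18.4) · sin49.3°·cos20.8° / [1 − cos28.5°]
    = 5.087 · 0.7087 / 0.1212 = 29.75 m
FS = H_c / H = 29.75 / 19.6 = 1.518

FS = 1.52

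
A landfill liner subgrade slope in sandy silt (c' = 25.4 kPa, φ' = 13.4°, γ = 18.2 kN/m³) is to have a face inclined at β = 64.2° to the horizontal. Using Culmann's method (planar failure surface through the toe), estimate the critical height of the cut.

H_c = 13.29 m

Culmann's analysis gives the critical failure plane at α_cr = (β + φ')/2 = (64.2 + 13.4)/2 = 38.8°, and the critical height
H_c = (4c'/γ) · sinβ cosφ' / [1 − cos(β − φ')]
    = (4·25.4/18.2) · sin64.2°·cos13.4° / [1 − cos(50.8°)]
    = 5.582 · 0.9003·0.9728 / [1 − 0.6320]
    = 5.582 · 0.8758 / 0.3680
    = 13.29 m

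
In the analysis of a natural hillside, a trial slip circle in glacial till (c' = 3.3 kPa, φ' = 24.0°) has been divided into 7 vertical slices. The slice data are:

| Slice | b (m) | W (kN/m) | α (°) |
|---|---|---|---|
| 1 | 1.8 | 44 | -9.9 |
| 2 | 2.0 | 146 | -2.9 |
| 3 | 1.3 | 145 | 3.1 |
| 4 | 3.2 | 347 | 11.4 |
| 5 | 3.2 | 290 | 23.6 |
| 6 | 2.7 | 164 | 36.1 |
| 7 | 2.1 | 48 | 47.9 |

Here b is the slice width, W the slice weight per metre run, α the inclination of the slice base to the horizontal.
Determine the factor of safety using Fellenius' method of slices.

Ordinary method of slices: FS = Σ[c'·Δl_i + (W_i cosα_i)·tanφ'] / Σ W_i sinα_i, with Δl_i = b_i / cosα_i.
Slice 1: Δl = 1.8/cos(-9.9°) = 1.827 m; N'_1 = 44·cos(-9.9°) = 43.3; c'Δl = 6.03; W sinα = -7.6
Slice 2: Δl = 2.0/cos(-2.9°) = 2.003 m; N'_2 = 146·cos(-2.9°) = 145.8; c'Δl = 6.61; W sinα = -7.4
Slice 3: Δl = 1.3/cos3.1° = 1.302 m; N'_3 = 145·cos3.1° = 144.8; c'Δl = 4.30; W sinα = 7.8
Slice 4: Δl = 3.2/cos11.4° = 3.264 m; N'_4 = 347·cos11.4° = 340.2; c'Δl = 10.77; W sinα = 68.6
Slice 5: Δl = 3.2/cos23.6° = 3.492 m; N'_5 = 290·cos23.6° = 265.7; c'Δl = 11.52; W sinα = 116.1
Slice 6: Δl = 2.7/cos36.1° = 3.342 m; N'_6 = 164·cos36.1° = 132.5; c'Δl = 11.03; W sinα = 96.6
Slice 7: Δl = 2.1/cos47.9° = 3.132 m; N'_7 = 48·cos47.9° = 32.2; c'Δl = 10.34; W sinα = 35.6
Σc'Δl = 60.6 kN/m; ΣN' = 1104.5 kN/m; ΣW sinα = 309.8 kN/m
Resisting = 60.6 + 1104.5·tan24.0° = 60.6 + 491.8 = 552.4 kN/m
FS = 552.4 / 309.8 = 1.783

FS = 1.78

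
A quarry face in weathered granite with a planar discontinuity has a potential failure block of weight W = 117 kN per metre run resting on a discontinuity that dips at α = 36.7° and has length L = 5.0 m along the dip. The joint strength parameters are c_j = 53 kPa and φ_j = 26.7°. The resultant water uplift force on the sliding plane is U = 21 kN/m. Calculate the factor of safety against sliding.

Resolving the block weight along and normal to the plane and applying the Mohr–Coulomb strength on the joint:
N' = W cosα − U = 117·cos36.7° − 21 = 72.8 kN/m
Driving force T = W sinα = 117·sin36.7° = 69.9 kN/m
Resisting force R = c_j·L + N'·tanφ_j = 53·5.0 + 72.8·tan26.7° = 265.0 + 36.6 = 301.6 kN/m
FS = R / T = 301.6 / 69.9 = 4.314

FS = 4.31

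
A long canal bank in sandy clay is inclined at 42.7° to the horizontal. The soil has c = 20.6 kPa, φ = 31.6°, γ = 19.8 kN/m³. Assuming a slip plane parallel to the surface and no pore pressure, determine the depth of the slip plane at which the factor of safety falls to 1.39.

Setting FS = 1.39 in FS = [c + γz cos²β tanφ] / [γz sinβ cosβ] and solving for z:
z = c / [γ cosβ (FS·sinβ − cosβ·tanφ)]
  = 20.6 / [19.8·cos42.7°·(1.39·sin42.7° − cos42.7°·tan31.6°)]
  = 20.6 / [19.8·0.7349·(1.39·0.6782 − 0.7349·0.6152)]
  = 20.6 / 7.1377 = 2.886 m

z = 2.89 m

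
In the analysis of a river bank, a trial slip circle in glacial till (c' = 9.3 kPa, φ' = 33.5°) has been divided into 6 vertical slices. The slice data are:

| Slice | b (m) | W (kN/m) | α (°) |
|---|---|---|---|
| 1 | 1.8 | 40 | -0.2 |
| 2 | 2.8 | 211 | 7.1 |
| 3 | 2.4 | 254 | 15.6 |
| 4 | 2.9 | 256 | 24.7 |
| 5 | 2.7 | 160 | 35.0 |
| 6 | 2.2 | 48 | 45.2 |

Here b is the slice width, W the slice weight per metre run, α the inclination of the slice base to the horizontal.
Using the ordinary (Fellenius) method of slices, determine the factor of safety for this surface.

FS = 2.28

Ordinary method of slices: FS = Σ[c'·Δl_i + (W_i cosα_i)·tanφ'] / Σ W_i sinα_i, with Δl_i = b_i / cosα_i.
Slice 1: Δl = 1.8/cos(-0.2°) = 1.800 m; N'_1 = 40·cos(-0.2°) = 40.0; c'Δl = 16.74; W sinα = -0.1
Slice 2: Δl = 2.8/cos7.1° = 2.822 m; N'_2 = 211·cos7.1° = 209.4; c'Δl = 26.24; W sinα = 26.1
Slice 3: Δl = 2.4/cos15.6° = 2.492 m; N'_3 = 254·cos15.6° = 244.6; c'Δl = 23.17; W sinα = 68.3
Slice 4: Δl = 2.9/cos24.7° = 3.192 m; N'_4 = 256·cos24.7° = 232.6; c'Δl = 29.69; W sinα = 107.0
Slice 5: Δl = 2.7/cos35.0° = 3.296 m; N'_5 = 160·cos35.0° = 131.1; c'Δl = 30.65; W sinα = 91.8
Slice 6: Δl = 2.2/cos45.2° = 3.122 m; N'_6 = 48·cos45.2° = 33.8; c'Δl = 29.04; W sinα = 34.1
Σc'Δl = 155.5 kN/m; ΣN' = 891.5 kN/m; ΣW sinα = 327.1 kN/m
Resisting = 155.5 + 891.5·tan33.5° = 155.5 + 590.1 = 745.6 kN/m
FS = 745.6 / 327.1 = 2.280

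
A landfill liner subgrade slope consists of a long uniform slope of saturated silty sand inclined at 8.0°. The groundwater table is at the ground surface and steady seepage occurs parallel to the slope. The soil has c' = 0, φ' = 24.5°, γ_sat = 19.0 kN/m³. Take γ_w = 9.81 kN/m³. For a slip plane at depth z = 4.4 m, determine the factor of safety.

With seepage parallel to the slope and the water table at the surface, the effective normal stress on the slip plane uses the buoyant unit weight γ' = γ_sat − γ_w while the driving shear stress uses γ_sat:
FS = [c' + γ' z cos²β tanφ'] / [γ_sat z sinβ cosβ]
(For c' = 0 this reduces to FS = (γ'/γ_sat)·tanφ'/tanβ.)
γ' = 19.0 − 9.81 = 9.19 kN/m³
Numerator = 0.0 + 9.19·4.4·cos²8.0°·tan24.5° = 0.0 + 9.19·4.4·0.9806·0.4557 = 18.071 kPa
Denominator = 19.0·4.4·sin8.0°·cos8.0° = 19.0·4.4·0.1392·0.9903 = 11.522 kPa
FS = 18.071 / 11.522 = 1.568

FS = 1.57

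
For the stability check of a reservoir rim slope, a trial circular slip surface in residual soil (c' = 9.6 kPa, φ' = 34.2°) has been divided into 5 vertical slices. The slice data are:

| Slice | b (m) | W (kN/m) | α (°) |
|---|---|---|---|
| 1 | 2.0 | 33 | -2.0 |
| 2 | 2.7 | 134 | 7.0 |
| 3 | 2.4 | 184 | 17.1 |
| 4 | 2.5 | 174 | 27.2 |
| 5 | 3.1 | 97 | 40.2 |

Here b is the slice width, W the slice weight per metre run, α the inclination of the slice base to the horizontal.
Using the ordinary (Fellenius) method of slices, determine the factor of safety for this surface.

FS = 2.47

Ordinary method of slices: FS = Σ[c'·Δl_i + (W_i cosα_i)·tanφ'] / Σ W_i sinα_i, with Δl_i = b_i / cosα_i.
Slice 1: Δl = 2.0/cos(-2.0°) = 2.001 m; N'_1 = 33·cos(-2.0°) = 33.0; c'Δl = 19.21; W sinα = -1.2
Slice 2: Δl = 2.7/cos7.0° = 2.720 m; N'_2 = 134·cos7.0° = 133.0; c'Δl = 26.11; W sinα = 16.3
Slice 3: Δl = 2.4/cos17.1° = 2.511 m; N'_3 = 184·cos17.1° = 175.9; c'Δl = 24.11; W sinα = 54.1
Slice 4: Δl = 2.5/cos27.2° = 2.811 m; N'_4 = 174·cos27.2° = 154.8; c'Δl = 26.98; W sinα = 79.5
Slice 5: Δl = 3.1/cos40.2° = 4.059 m; N'_5 = 97·cos40.2° = 74.1; c'Δl = 38.96; W sinα = 62.6
Σc'Δl = 135.4 kN/m; ΣN' = 570.7 kN/m; ΣW sinα = 211.4 kN/m
Resisting = 135.4 + 570.7·tan34.2° = 135.4 + 387.8 = 523.2 kN/m
FS = 523.2 / 211.4 = 2.475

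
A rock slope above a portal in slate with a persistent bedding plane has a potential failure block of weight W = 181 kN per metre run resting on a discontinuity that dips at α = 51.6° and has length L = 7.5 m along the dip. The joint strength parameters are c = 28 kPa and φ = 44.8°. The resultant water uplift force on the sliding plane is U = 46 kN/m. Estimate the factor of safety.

Resolving the block weight along and normal to the plane and applying the Mohr–Coulomb strength on the joint:
N' = W cosα − U = 181·cos51.6° − 46 = 66.4 kN/m
Driving force T = W sinα = 181·sin51.6° = 141.8 kN/m
Resisting force R = c·L + N'·tanφ = 28·7.5 + 66.4·tan44.8° = 210.0 + 66.0 = 276.0 kN/m
FS = R / T = 276.0 / 141.8 = 1.945

FS = 1.95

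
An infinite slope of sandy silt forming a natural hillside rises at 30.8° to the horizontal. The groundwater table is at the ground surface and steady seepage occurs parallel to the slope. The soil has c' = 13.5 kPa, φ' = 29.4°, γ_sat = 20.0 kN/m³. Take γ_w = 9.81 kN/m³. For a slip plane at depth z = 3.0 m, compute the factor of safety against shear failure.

With seepage parallel to the slope and the water table at the surface, the effective normal stress on the slip plane uses the buoyant unit weight γ' = γ_sat − γ_w while the driving shear stress uses γ_sat:
FS = [c' + γ' z cos²β tanφ'] / [γ_sat z sinβ cosβ]
γ' = 20.0 − 9.81 = 10.19 kN/m³
Numerator = 13.5 + 10.19·3.0·cos²30.8°·tan29.4° = 13.5 + 10.19·3.0·0.7378·0.5635 = 26.209 kPa
Denominator = 20.0·3.0·sin30.8°·cos30.8° = 20.0·3.0·0.5120·0.8590 = 26.389 kPa
FS = 26.209 / 26.389 = 0.993

FS = 0.99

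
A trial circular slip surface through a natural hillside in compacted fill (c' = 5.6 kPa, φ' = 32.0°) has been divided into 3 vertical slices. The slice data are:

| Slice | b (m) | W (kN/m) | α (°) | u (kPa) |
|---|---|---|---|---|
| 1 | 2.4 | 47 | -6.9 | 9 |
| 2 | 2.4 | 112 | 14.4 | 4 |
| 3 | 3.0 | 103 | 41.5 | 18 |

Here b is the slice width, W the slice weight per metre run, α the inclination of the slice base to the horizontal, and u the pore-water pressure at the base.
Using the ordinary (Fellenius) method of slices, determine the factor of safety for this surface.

Ordinary method of slices: FS = Σ[c'·Δl_i + (W_i cosα_i − u_i·Δl_i)·tanφ'] / Σ W_i sinα_i, with Δl_i = b_i / cosα_i.
Slice 1: Δl = 2.4/cos(-6.9°) = 2.418 m; N'_1 = 47·cos(-6.9°) − 9·2.418 = 24.9; c'Δl = 13.54; W sinα = -5.6
Slice 2: Δl = 2.4/cos14.4° = 2.478 m; N'_2 = 112·cos14.4° − 4·2.478 = 98.6; c'Δl = 13.88; W sinα = 27.9
Slice 3: Δl = 3.0/cos41.5° = 4.006 m; N'_3 = 103·cos41.5° − 18·4.006 = 5.0; c'Δl = 22.43; W sinα = 68.2
Σc'Δl = 49.8 kN/m; ΣN' = 128.5 kN/m; ΣW sinα = 90.5 kN/m
Resisting = 49.8 + 128.5·tan32.0° = 49.8 + 80.3 = 130.1 kN/m
FS = 130.1 / 90.5 = 1.439

FS = 1.44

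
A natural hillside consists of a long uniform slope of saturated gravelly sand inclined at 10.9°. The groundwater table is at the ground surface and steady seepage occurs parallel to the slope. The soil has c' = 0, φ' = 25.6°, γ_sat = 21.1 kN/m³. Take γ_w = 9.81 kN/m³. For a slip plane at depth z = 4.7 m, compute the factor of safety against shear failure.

With seepage parallel to the slope and the water table at the surface, the effective normal stress on the slip plane uses the buoyant unit weight γ' = γ_sat − γ_w while the driving shear stress uses γ_sat:
FS = [c' + γ' z cos²β tanφ'] / [γ_sat z sinβ cosβ]
(For c' = 0 this reduces to FS = (γ'/γ_sat)·tanφ'/tanβ.)
γ' = 21.1 − 9.81 = 11.29 kN/m³
Numerator = 0.0 + 11.29·4.7·cos²10.9°·tan25.6° = 0.0 + 11.29·4.7·0.9642·0.4791 = 24.514 kPa
Denominator = 21.1·4.7·sin10.9°·cos10.9° = 21.1·4.7·0.1891·0.9820 = 18.414 kPa
FS = 24.514 / 18.414 = 1.331

FS = 1.33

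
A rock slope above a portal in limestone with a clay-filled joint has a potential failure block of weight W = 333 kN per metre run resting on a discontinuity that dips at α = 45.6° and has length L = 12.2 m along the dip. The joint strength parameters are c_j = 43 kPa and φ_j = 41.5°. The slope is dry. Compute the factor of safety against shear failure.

FS = 3.07

Resolving the block weight along and normal to the plane and applying the Mohr–Coulomb strength on the joint:
N' = W cosα = 333·cos45.6° = 233.0 kN/m
Driving force T = W sinα = 333·sin45.6° = 237.9 kN/m
Resisting force R = c_j·L + N'·tanφ_j = 43·12.2 + 233.0·tan41.5° = 524.6 + 206.1 = 730.7 kN/m
FS = R / T = 730.7 / 237.9 = 3.071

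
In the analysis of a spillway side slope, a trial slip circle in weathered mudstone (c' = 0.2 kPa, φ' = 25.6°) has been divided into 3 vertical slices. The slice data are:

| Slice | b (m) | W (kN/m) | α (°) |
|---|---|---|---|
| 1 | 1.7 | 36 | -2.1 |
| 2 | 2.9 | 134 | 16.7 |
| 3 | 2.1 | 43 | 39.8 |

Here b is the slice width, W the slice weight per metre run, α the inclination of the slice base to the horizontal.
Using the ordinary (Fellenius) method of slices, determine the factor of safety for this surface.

FS = 1.48

Ordinary method of slices: FS = Σ[c'·Δl_i + (W_i cosα_i)·tanφ'] / Σ W_i sinα_i, with Δl_i = b_i / cosα_i.
Slice 1: Δl = 1.7/cos(-2.1°) = 1.701 m; N'_1 = 36·cos(-2.1°) = 36.0; c'Δl = 0.34; W sinα = -1.3
Slice 2: Δl = 2.9/cos16.7° = 3.028 m; N'_2 = 134·cos16.7° = 128.3; c'Δl = 0.61; W sinα = 38.5
Slice 3: Δl = 2.1/cos39.8° = 2.733 m; N'_3 = 43·cos39.8° = 33.0; c'Δl = 0.55; W sinα = 27.5
Σc'Δl = 1.5 kN/m; ΣN' = 197.4 kN/m; ΣW sinα = 64.7 kN/m
Resisting = 1.5 + 197.4·tan25.6° = 1.5 + 94.6 = 96.1 kN/m
FS = 96.1 / 64.7 = 1.484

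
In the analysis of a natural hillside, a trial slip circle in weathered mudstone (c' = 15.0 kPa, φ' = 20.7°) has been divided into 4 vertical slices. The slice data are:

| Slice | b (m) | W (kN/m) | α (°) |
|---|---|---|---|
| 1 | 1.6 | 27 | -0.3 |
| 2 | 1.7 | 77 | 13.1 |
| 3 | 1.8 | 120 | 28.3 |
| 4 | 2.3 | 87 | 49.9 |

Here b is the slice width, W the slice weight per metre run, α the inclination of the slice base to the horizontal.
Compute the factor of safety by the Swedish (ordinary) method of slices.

FS = 1.66

Ordinary method of slices: FS = Σ[c'·Δl_i + (W_i cosα_i)·tanφ'] / Σ W_i sinα_i, with Δl_i = b_i / cosα_i.
Slice 1: Δl = 1.6/cos(-0.3°) = 1.600 m; N'_1 = 27·cos(-0.3°) = 27.0; c'Δl = 24.00; W sinα = -0.1
Slice 2: Δl = 1.7/cos13.1° = 1.745 m; N'_2 = 77·cos13.1° = 75.0; c'Δl = 26.18; W sinα = 17.5
Slice 3: Δl = 1.8/cos28.3° = 2.044 m; N'_3 = 120·cos28.3° = 105.7; c'Δl = 30.67; W sinα = 56.9
Slice 4: Δl = 2.3/cos49.9° = 3.571 m; N'_4 = 87·cos49.9° = 56.0; c'Δl = 53.56; W sinα = 66.5
Σc'Δl = 134.4 kN/m; ΣN' = 263.7 kN/m; ΣW sinα = 140.7 kN/m
Resisting = 134.4 + 263.7·tan20.7° = 134.4 + 99.6 = 234.0 kN/m
FS = 234.0 / 140.7 = 1.663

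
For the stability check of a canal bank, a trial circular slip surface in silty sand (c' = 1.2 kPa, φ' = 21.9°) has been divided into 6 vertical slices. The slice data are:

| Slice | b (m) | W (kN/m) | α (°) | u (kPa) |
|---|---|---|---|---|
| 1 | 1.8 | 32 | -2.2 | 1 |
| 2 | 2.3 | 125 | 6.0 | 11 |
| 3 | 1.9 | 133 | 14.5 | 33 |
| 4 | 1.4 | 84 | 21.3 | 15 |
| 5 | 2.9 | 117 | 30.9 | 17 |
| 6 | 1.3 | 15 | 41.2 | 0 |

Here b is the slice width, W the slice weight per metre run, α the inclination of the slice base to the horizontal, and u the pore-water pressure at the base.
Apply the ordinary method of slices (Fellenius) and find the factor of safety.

FS = 0.94

Ordinary method of slices: FS = Σ[c'·Δl_i + (W_i cosα_i − u_i·Δl_i)·tanφ'] / Σ W_i sinα_i, with Δl_i = b_i / cosα_i.
Slice 1: Δl = 1.8/cos(-2.2°) = 1.801 m; N'_1 = 32·cos(-2.2°) − 1·1.801 = 30.2; c'Δl = 2.16; W sinα = -1.2
Slice 2: Δl = 2.3/cos6.0° = 2.313 m; N'_2 = 125·cos6.0° − 11·2.313 = 98.9; c'Δl = 2.78; W sinα = 13.1
Slice 3: Δl = 1.9/cos14.5° = 1.963 m; N'_3 = 133·cos14.5° − 33·1.963 = 64.0; c'Δl = 2.36; W sinα = 33.3
Slice 4: Δl = 1.4/cos21.3° = 1.503 m; N'_4 = 84·cos21.3° − 15·1.503 = 55.7; c'Δl = 1.80; W sinα = 30.5
Slice 5: Δl = 2.9/cos30.9° = 3.380 m; N'_5 = 117·cos30.9° − 17·3.380 = 42.9; c'Δl = 4.06; W sinα = 60.1
Slice 6: Δl = 1.3/cos41.2° = 1.728 m; N'_6 = 15·cos41.2° − 0·1.728 = 11.3; c'Δl = 2.07; W sinα = 9.9
Σc'Δl = 15.2 kN/m; ΣN' = 303.0 kN/m; ΣW sinα = 145.6 kN/m
Resisting = 15.2 + 303.0·tan21.9° = 15.2 + 121.8 = 137.0 kN/m
FS = 137.0 / 145.6 = 0.941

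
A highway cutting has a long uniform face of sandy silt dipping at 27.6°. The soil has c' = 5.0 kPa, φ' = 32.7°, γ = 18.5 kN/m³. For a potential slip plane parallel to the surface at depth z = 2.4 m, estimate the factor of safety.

FS = 1.50

For an infinite slope with a slip plane parallel to the surface (no pore pressure): FS = [c' + γz cos²β tanφ'] / [γz sinβ cosβ].
γz = 18.5·2.4 = 44.40 kN/m²
Numerator = 5.0 + 44.40·cos²27.6°·tan32.7° = 5.0 + 44.40·0.7854·0.6420 = 27.386 kPa
Denominator = 44.40·sin27.6°·cos27.6° = 44.40·0.4633·0.8862 = 18.230 kPa
FS = 27.386 / 18.230 = 1.502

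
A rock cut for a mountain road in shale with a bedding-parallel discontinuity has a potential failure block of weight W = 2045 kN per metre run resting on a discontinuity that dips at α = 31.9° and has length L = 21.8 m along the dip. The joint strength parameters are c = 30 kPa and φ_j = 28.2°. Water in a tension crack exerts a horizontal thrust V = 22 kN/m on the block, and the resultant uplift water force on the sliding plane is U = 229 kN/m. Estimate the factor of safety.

FS = 1.32

Resolving the block weight along and normal to the plane and applying the Mohr–Coulomb strength on the joint:
N' = W cosα − U − V sinα = 2045·cos31.9° − 229 − 22·sin31.9° = 1495.5 kN/m
Driving force T = W sinα + V cosα = 2045·sin31.9° + 22·cos31.9° = 1099.3 kN/m
Resisting force R = c·L + N'·tanφ_j = 30·21.8 + 1495.5·tan28.2° = 654.0 + 801.9 = 1455.9 kN/m
FS = R / T = 1455.9 / 1099.3 = 1.324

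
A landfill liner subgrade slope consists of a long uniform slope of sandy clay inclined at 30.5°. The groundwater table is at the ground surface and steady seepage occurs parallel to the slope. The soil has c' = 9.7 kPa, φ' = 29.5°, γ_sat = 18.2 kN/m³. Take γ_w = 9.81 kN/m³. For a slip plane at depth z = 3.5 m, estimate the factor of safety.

With seepage parallel to the slope and the water table at the surface, the effective normal stress on the slip plane uses the buoyant unit weight γ' = γ_sat − γ_w while the driving shear stress uses γ_sat:
FS = [c' + γ' z cos²β tanφ'] / [γ_sat z sinβ cosβ]
γ' = 18.2 − 9.81 = 8.39 kN/m³
Numerator = 9.7 + 8.39·3.5·cos²30.5°·tan29.5° = 9.7 + 8.39·3.5·0.7424·0.5658 = 22.034 kPa
Denominator = 18.2·3.5·sin30.5°·cos30.5° = 18.2·3.5·0.5075·0.8616 = 27.857 kPa
FS = 22.034 / 27.857 = 0.791

FS = 0.79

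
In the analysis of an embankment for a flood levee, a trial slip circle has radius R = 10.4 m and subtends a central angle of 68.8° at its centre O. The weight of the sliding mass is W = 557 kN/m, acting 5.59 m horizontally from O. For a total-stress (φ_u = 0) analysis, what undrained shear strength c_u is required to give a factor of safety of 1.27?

c_u = 30.4 kPa

FS = c_u·L_a·R / (W·d), so c_u = FS·W·d / (L_a·R).
Arc length L_a = R·θ = 10.4·(68.8°·π/180) = 10.4·1.2008 = 12.49 m
c_u = 1.27·557·5.59 / (12.49·10.4) = 3954.3 / 129.88 = 30.45 kPa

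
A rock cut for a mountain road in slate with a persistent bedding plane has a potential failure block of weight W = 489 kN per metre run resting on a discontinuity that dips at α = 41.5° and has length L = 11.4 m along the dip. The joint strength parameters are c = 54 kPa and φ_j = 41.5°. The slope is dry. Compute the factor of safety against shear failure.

FS = 2.90

Resolving the block weight along and normal to the plane and applying the Mohr–Coulomb strength on the joint:
N' = W cosα = 489·cos41.5° = 366.2 kN/m
Driving force T = W sinα = 489·sin41.5° = 324.0 kN/m
Resisting force R = c·L + N'·tanφ_j = 54·11.4 + 366.2·tan41.5° = 615.6 + 324.0 = 939.6 kN/m
FS = R / T = 939.6 / 324.0 = 2.900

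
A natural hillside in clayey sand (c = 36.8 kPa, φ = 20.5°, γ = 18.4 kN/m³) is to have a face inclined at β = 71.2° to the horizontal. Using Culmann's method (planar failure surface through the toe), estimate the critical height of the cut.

Culmann's analysis gives the critical failure plane at α_cr = (β + φ)/2 = (71.2 + 20.5)/2 = 45.9°, and the critical height
H_c = (4c/γ) · sinβ cosφ / [1 − cos(β − φ)]
    = (4·36.8/18.4) · sin71.2°·cos20.5° / [1 − cos(50.7°)]
    = 8.000 · 0.9466·0.9367 / [1 − 0.6334]
    = 8.000 · 0.8867 / 0.3666
    = 19.35 m

H_c = 19.35 m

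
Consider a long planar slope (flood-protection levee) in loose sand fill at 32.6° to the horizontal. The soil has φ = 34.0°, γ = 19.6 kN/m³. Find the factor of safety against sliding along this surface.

FS = 1.05

For a dry cohesionless infinite slope the factor of safety is FS = tanφ / tanβ.
FS = tan34.0° / tan32.6° = 0.6745 / 0.6395 = 1.055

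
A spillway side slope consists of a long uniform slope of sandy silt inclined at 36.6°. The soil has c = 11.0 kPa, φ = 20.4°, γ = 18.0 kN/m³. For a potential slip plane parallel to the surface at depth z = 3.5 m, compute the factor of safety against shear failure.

For an infinite slope with a slip plane parallel to the surface (no pore pressure): FS = [c + γz cos²β tanφ] / [γz sinβ cosβ].
γz = 18.0·3.5 = 63.00 kN/m²
Numerator = 11.0 + 63.00·cos²36.6°·tan20.4° = 11.0 + 63.00·0.6445·0.3719 = 26.101 kPa
Denominator = 63.00·sin36.6°·cos36.6° = 63.00·0.5962·0.8028 = 30.156 kPa
FS = 26.101 / 30.156 = 0.866

FS = 0.87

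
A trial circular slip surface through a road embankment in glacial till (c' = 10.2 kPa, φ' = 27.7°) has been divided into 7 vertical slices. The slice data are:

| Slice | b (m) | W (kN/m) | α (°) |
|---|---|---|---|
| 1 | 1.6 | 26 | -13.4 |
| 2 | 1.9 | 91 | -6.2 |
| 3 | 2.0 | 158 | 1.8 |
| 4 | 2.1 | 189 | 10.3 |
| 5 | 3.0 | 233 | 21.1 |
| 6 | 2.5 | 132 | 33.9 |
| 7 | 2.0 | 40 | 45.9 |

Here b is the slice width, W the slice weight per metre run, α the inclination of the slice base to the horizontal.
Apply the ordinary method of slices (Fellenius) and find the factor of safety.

Ordinary method of slices: FS = Σ[c'·Δl_i + (W_i cosα_i)·tanφ'] / Σ W_i sinα_i, with Δl_i = b_i / cosα_i.
Slice 1: Δl = 1.6/cos(-13.4°) = 1.645 m; N'_1 = 26·cos(-13.4°) = 25.3; c'Δl = 16.78; W sinα = -6.0
Slice 2: Δl = 1.9/cos(-6.2°) = 1.911 m; N'_2 = 91·cos(-6.2°) = 90.5; c'Δl = 19.49; W sinα = -9.8
Slice 3: Δl = 2.0/cos1.8° = 2.001 m; N'_3 = 158·cos1.8° = 157.9; c'Δl = 20.41; W sinα = 5.0
Slice 4: Δl = 2.1/cos10.3° = 2.134 m; N'_4 = 189·cos10.3° = 186.0; c'Δl = 21.77; W sinα = 33.8
Slice 5: Δl = 3.0/cos21.1° = 3.216 m; N'_5 = 233·cos21.1° = 217.4; c'Δl = 32.80; W sinα = 83.9
Slice 6: Δl = 2.5/cos33.9° = 3.012 m; N'_6 = 132·cos33.9° = 109.6; c'Δl = 30.72; W sinα = 73.6
Slice 7: Δl = 2.0/cos45.9° = 2.874 m; N'_7 = 40·cos45.9° = 27.8; c'Δl = 29.31; W sinα = 28.7
Σc'Δl = 171.3 kN/m; ΣN' = 814.4 kN/m; ΣW sinα = 209.1 kN/m
Resisting = 171.3 + 814.4·tan27.7° = 171.3 + 427.6 = 598.9 kN/m
FS = 598.9 / 209.1 = 2.864

FS = 2.86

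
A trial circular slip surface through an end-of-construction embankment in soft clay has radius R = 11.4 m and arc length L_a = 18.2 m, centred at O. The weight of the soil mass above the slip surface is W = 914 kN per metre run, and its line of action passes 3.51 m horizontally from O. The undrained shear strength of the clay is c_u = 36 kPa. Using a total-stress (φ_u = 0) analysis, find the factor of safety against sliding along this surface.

FS = 2.33

Taking moments about the centre O, the resisting moment is provided by the undrained shear strength acting along the arc:
M_R = c_u·L_a·R = 36·18.20·11.4 = 7469.3 kN·m/m
M_D = W·d = 914·3.51 = 3208.1 kN·m/m
FS = M_R / M_D = 7469.3 / 3208.1 = 2.328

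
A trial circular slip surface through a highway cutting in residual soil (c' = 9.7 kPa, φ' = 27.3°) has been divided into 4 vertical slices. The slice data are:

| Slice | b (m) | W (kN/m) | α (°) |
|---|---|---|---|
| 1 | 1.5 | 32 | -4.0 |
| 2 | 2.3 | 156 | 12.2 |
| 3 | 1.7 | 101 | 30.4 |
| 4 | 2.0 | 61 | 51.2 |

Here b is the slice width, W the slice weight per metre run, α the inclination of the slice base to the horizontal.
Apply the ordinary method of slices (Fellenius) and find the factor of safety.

Ordinary method of slices: FS = Σ[c'·Δl_i + (W_i cosα_i)·tanφ'] / Σ W_i sinα_i, with Δl_i = b_i / cosα_i.
Slice 1: Δl = 1.5/cos(-4.0°) = 1.504 m; N'_1 = 32·cos(-4.0°) = 31.9; c'Δl = 14.59; W sinα = -2.2
Slice 2: Δl = 2.3/cos12.2° = 2.353 m; N'_2 = 156·cos12.2° = 152.5; c'Δl = 22.83; W sinα = 33.0
Slice 3: Δl = 1.7/cos30.4° = 1.971 m; N'_3 = 101·cos30.4° = 87.1; c'Δl = 19.12; W sinα = 51.1
Slice 4: Δl = 2.0/cos51.2° = 3.192 m; N'_4 = 61·cos51.2° = 38.2; c'Δl = 30.96; W sinα = 47.5
Σc'Δl = 87.5 kN/m; ΣN' = 309.7 kN/m; ΣW sinα = 129.4 kN/m
Resisting = 87.5 + 309.7·tan27.3° = 87.5 + 159.9 = 247.4 kN/m
FS = 247.4 / 129.4 = 1.912

FS = 1.91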